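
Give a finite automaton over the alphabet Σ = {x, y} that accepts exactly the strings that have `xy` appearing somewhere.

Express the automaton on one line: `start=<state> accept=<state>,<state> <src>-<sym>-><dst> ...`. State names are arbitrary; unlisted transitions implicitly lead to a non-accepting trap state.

States q0..q1 record the length of the longest prefix of `xy` that matches the current input suffix. Reaching q2 means `xy` has been seen, and we stay there forever. Accept from q2.
With 3 states:
        x   y  
>  q0   q1  q0 
   q1   q1  q2 
 * q2   q2  q2 
(> = start, * = accepting)

start=q0 accept=q2 q0-x->q1 q0-y->q0 q1-x->q1 q1-y->q2 q2-x->q2 q2-y->q2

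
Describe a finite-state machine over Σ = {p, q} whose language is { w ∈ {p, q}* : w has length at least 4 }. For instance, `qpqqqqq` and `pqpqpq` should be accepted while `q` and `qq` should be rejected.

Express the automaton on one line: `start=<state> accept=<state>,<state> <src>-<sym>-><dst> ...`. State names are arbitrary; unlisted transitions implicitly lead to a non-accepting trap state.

We only need to distinguish lengths 0, 1, …, 4, and '>4'. Chain A → B → C → D → E → F on every symbol, with F looping. Accepting states: {E, F}.
       p  q 
>  A   B  B 
   B   C  C 
   C   D  D 
   D   E  E 
 * E   F  F 
 * F   F  F 
(> = start, * = accepting)

start=A accept=E,F A-p->B A-q->B B-p->C B-q->C C-p->D C-q->D D-p->E D-q->E E-p->F E-q->F F-p->F F-q->F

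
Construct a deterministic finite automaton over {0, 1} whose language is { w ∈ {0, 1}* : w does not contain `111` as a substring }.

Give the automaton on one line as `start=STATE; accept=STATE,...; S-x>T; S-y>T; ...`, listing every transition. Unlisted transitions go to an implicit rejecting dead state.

This is the complement of 'contains `111`'. Use the same substring-matching states — s0 through s3 holding how much of `111` has just been matched — but flip the accepting set: everything except the trap s3 accepts.
A 4-state machine:
        0   1  
>* s0   s0  s1 
 * s1   s0  s2 
 * s2   s0  s3 
   s3   s3  s3 
(> = start, * = accepting)

start=s0; accept=s0,s1,s2; s0-0>s0; s0-1>s1; s1-0>s0; s1-1>s2; s2-0>s0; s2-1>s3; s3-0>s3; s3-1>s3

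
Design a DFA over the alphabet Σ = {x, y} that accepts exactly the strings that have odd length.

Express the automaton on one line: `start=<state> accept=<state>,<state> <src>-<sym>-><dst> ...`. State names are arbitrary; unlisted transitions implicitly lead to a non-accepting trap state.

Only the length mod 2 matters, so use a 2-cycle: from any state, every input symbol moves to the next state, wrapping B back to A. Mark B accepting.
A 2-state machine:
       x  y 
>  A   B  B 
 * B   A  A 
(> = start, * = accepting)

start=A accept=B A-x->B A-y->B B-x->A B-y->A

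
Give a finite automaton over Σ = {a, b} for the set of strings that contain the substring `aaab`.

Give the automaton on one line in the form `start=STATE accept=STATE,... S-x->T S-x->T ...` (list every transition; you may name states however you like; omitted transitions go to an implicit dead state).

Track how much of `aaab` has been matched so far: state q0 is no progress, q4 is the absorbing accept state reached once `aaab` has occurred. Intermediate states record partial matches; on a mismatch, fall back to the longest reusable overlap.
        a   b  
>  q0   q1  q0 
   q1   q2  q0 
   q2   q3  q0 
   q3   q3  q4 
 * q4   q4  q4 
(> = start, * = accepting)

start=q0 accept=q4 q0-a->q1 q0-b->q0 q1-a->q2 q1-b->q0 q2-a->q3 q2-b->q0 q3-a->q3 q3-b->q4 q4-a->q4 q4-b->q4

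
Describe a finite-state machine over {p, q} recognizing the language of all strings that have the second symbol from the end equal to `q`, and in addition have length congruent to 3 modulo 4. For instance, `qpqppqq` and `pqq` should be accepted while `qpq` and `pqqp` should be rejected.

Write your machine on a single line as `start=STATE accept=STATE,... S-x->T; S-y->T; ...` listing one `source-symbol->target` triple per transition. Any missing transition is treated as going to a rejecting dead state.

start=s0; accept=s9,s10; s0-p->s1; s0-q->s2; s1-p->s3; s1-q->s4; s2-p->s5; s2-q->s6; s3-p->s7; s3-q->s8; s4-p->s9; s4-q->s10; s5-p->s7; s5-q->s8; s6-p->s9; s6-q->s10; s7-p->s11; s7-q->s12; s8-p->s13; s8-q->s14; s9-p->s11; s9-q->s12; s10-p->s13; s10-q->s14; s11-p->s15; s11-q->s16; s12-p->s17; s12-q->s18; s13-p->s15; s13-q->s16; s14-p->s17; s14-q->s18; s15-p->s3; s15-q->s4; s16-p->s5; s16-q->s6; s17-p->s3; s17-q->s4; s18-p->s5; s18-q->s6

Run two small machines in parallel and take their product. The first has 7 states tracking the last 2 symbols read; the second has 4 states tracking the input length modulo 4. A product state is a pair (one from each), accepting exactly when both do.
          p    q  
>  s0     s1   s2 
   s1     s3   s4 
   s2     s5   s6 
   s3     s7   s8 
   s4     s9  s10 
   s5     s7   s8 
   s6     s9  s10 
   s7    s11  s12 
   s8    s13  s14 
 * s9    s11  s12 
 * s10   s13  s14 
   s11   s15  s16 
   s12   s17  s18 
   s13   s15  s16 
   s14   s17  s18 
   s15    s3   s4 
   s16    s5   s6 
   s17    s3   s4 
   s18    s5   s6 
(> = start, * = accepting)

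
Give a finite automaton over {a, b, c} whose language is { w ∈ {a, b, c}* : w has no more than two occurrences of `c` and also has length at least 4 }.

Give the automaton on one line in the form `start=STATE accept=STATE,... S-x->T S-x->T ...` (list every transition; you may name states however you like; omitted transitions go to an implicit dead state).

start=q0 accept=q10,q11,q12 q0-a->q1 q0-b->q1 q0-c->q2 q1-a->q3 q1-b->q3 q1-c->q4 q2-a->q4 q2-b->q4 q2-c->q5 q3-a->q6 q3-b->q6 q3-c->q7 q4-a->q7 q4-b->q7 q4-c->q8 q5-a->q8 q5-b->q8 q5-c->q9 q6-a->q10 q6-b->q10 q6-c->q11 q7-a->q11 q7-b->q11 q7-c->q12 q8-a->q12 q8-b->q12 q8-c->q9 q9-a->q9 q9-b->q9 q9-c->q9 q10-a->q10 q10-b->q10 q10-c->q11 q11-a->q11 q11-b->q11 q11-c->q12 q12-a->q12 q12-b->q12 q12-c->q9

Handle the two conditions separately and then intersect. One (4 states) tracks the count of `c`s, saturating at 3; the other (6 states) tracks the input length, saturating at 5. Each combined state is a pair, one component from each; accept when both components accept. After merging equivalent states the machine shrinks.
A 13-state machine:
          a    b    c  
>  q0     q1   q1   q2 
   q1     q3   q3   q4 
   q2     q4   q4   q5 
   q3     q6   q6   q7 
   q4     q7   q7   q8 
   q5     q8   q8   q9 
   q6    q10  q10  q11 
   q7    q11  q11  q12 
   q8    q12  q12   q9 
   q9     q9   q9   q9 
 * q10   q10  q10  q11 
 * q11   q11  q11  q12 
 * q12   q12  q12   q9 
(> = start, * = accepting)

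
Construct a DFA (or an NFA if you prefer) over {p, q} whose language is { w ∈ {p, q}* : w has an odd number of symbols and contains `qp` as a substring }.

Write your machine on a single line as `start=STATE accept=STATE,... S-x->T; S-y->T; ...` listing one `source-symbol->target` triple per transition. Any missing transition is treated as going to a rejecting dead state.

start=s0; accept=s5; s0-p->s1; s0-q->s2; s1-p->s0; s1-q->s3; s2-p->s4; s2-q->s3; s3-p->s5; s3-q->s2; s4-p->s5; s4-q->s5; s5-p->s4; s5-q->s4

Handle the two conditions separately and then intersect. One (2 states) tracks the input length modulo 2; the other (3 states) tracks whether and how much of `qp` has been seen. Each combined state is a pair, one component from each; accept when both components accept.
With 6 states:
        p   q  
>  s0   s1  s2 
   s1   s0  s3 
   s2   s4  s3 
   s3   s5  s2 
   s4   s5  s5 
 * s5   s4  s4 
(> = start, * = accepting)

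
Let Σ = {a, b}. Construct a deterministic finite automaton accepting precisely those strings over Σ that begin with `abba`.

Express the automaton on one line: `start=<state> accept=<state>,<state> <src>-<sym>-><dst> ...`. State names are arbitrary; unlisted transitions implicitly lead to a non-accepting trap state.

start=q0 accept=q4 q0-a->q1 q0-b->q5 q1-a->q5 q1-b->q2 q2-a->q5 q2-b->q3 q3-a->q4 q3-b->q5 q4-a->q4 q4-b->q4 q5-a->q5 q5-b->q5

Walk along `abba` while the input agrees: from q0 take `a` to q1, and so on. Any deviation drops to the rejecting sink q5. Once q4 is reached the prefix is confirmed and every continuation is accepted.
6 states suffice.
        a   b  
>  q0   q1  q5 
   q1   q5  q2 
   q2   q5  q3 
   q3   q4  q5 
 * q4   q4  q4 
   q5   q5  q5 
(> = start, * = accepting)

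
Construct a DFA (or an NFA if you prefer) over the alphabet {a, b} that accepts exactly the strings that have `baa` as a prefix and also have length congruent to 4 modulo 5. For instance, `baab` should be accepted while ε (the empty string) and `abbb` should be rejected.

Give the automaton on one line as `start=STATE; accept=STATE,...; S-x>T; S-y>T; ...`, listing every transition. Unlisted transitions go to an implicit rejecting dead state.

Build one automaton per condition and run them in lockstep. One (5 states) tracks whether the input so far still matches the prefix `baa`; the other (5 states) tracks the input length modulo 5. Each combined state is a pair, one component from each; accept when both components accept. Minimizing collapses redundant product states.
9 states suffice.
        a   b  
>  q0   q1  q2 
   q1   q1  q1 
   q2   q3  q1 
   q3   q4  q1 
   q4   q5  q5 
 * q5   q6  q6 
   q6   q7  q7 
   q7   q8  q8 
   q8   q4  q4 
(> = start, * = accepting)

start=q0; accept=q5; q0-a>q1; q0-b>q2; q1-a>q1; q1-b>q1; q2-a>q3; q2-b>q1; q3-a>q4; q3-b>q1; q4-a>q5; q4-b>q5; q5-a>q6; q5-b>q6; q6-a>q7; q6-b>q7; q7-a>q8; q7-b>q8; q8-a>q4; q8-b>q4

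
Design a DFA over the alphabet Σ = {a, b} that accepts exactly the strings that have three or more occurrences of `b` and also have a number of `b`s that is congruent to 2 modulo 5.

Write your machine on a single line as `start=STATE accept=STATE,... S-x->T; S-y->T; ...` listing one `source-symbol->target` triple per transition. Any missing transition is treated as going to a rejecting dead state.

start=q0; accept=q7; q0-a->q0; q0-b->q1; q1-a->q1; q1-b->q2; q2-a->q2; q2-b->q3; q3-a->q3; q3-b->q4; q4-a->q4; q4-b->q5; q5-a->q5; q5-b->q6; q6-a->q6; q6-b->q7; q7-a->q7; q7-b->q3

Handle the two conditions separately and then intersect. One (5 states) tracks the count of `b`s, saturating at 4; the other (5 states) tracks the count of `b`s modulo 5. Each combined state is a pair, one component from each; accept when both components accept. After merging equivalent states the machine shrinks.
With 8 states:
        a   b  
>  q0   q0  q1 
   q1   q1  q2 
   q2   q2  q3 
   q3   q3  q4 
   q4   q4  q5 
   q5   q5  q6 
   q6   q6  q7 
 * q7   q7  q3 
(> = start, * = accepting)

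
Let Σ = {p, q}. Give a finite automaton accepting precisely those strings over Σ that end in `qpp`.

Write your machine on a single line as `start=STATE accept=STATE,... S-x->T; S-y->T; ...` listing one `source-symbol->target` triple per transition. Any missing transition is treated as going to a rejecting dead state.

start=s0; accept=s3; s0-p->s0; s0-q->s1; s1-p->s2; s1-q->s1; s2-p->s3; s2-q->s1; s3-p->s0; s3-q->s1

Remember how much of `qpp` the current input suffix matches. State s0 means no match yet; s1 means the last symbol is `q`; s2 means the last 2 symbols are `qp`; s3 means the last 3 symbols are `qpp`. Only s3 accepts. On a mismatch, fall back to the longest proper suffix that is still a prefix of `qpp`.
A 4-state machine:
        p   q  
>  s0   s0  s1 
   s1   s2  s1 
   s2   s3  s1 
 * s3   s0  s1 
(> = start, * = accepting)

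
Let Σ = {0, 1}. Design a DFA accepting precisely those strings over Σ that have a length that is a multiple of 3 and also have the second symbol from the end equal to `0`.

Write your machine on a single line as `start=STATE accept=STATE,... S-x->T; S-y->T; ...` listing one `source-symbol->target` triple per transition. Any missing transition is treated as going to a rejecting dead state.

start=q0; accept=q4; q0-0->q1; q0-1->q1; q1-0->q2; q1-1->q3; q2-0->q4; q2-1->q4; q3-0->q0; q3-1->q0; q4-0->q1; q4-1->q1

Run two small machines in parallel and take their product. One (3 states) tracks the input length modulo 3; the other (7 states) tracks the last 2 symbols read. Each combined state is a pair, one component from each; accept when both components accept. Minimizing collapses redundant product states.
With 5 states:
        0   1  
>  q0   q1  q1 
   q1   q2  q3 
   q2   q4  q4 
   q3   q0  q0 
 * q4   q1  q1 
(> = start, * = accepting)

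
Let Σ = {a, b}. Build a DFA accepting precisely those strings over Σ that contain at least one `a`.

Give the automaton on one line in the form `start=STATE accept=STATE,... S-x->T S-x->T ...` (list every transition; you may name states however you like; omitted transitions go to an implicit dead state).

Only the number of `a`s matters, and only up to 2. Make a chain S0 → S1 → S2 advanced by each `a` (with S2 absorbing); every other symbol self-loops. The accepting set is {S1, S2}.
With 3 states:
        a   b  
>  S0   S1  S0 
 * S1   S2  S1 
 * S2   S2  S2 
(> = start, * = accepting)

start=S0 accept=S1,S2 S0-a->S1 S0-b->S0 S1-a->S2 S1-b->S1 S2-a->S2 S2-b->S2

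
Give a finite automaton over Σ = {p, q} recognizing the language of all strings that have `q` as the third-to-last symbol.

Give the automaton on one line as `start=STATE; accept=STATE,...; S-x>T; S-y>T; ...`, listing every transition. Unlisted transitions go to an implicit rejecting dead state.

start=S0; accept=S11,S12,S13,S14; S0-p>S1; S0-q>S2; S1-p>S3; S1-q>S4; S2-p>S5; S2-q>S6; S3-p>S7; S3-q>S8; S4-p>S9; S4-q>S10; S5-p>S11; S5-q>S12; S6-p>S13; S6-q>S14; S7-p>S7; S7-q>S8; S8-p>S9; S8-q>S10; S9-p>S11; S9-q>S12; S10-p>S13; S10-q>S14; S11-p>S7; S11-q>S8; S12-p>S9; S12-q>S10; S13-p>S11; S13-q>S12; S14-p>S13; S14-q>S14

Because acceptance depends on a position counted from the end, the machine has to buffer the most recent 3 symbols. Make each state the string of the last up-to-3 symbols read; on input `x` shift the window left and append `x`. Accept when the buffered window has length 3 and begins with `q`.
          p    q  
>  S0     S1   S2 
   S1     S3   S4 
   S2     S5   S6 
   S3     S7   S8 
   S4     S9  S10 
   S5    S11  S12 
   S6    S13  S14 
   S7     S7   S8 
   S8     S9  S10 
   S9    S11  S12 
   S10   S13  S14 
 * S11    S7   S8 
 * S12    S9  S10 
 * S13   S11  S12 
 * S14   S13  S14 
(> = start, * = accepting)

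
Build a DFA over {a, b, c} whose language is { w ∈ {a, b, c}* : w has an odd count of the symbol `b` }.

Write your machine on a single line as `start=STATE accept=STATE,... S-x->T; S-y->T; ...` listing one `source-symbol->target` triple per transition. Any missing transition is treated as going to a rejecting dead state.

start=q0; accept=q1; q0-a->q0; q0-b->q1; q0-c->q0; q1-a->q1; q1-b->q0; q1-c->q1

The only thing that matters is how many `b`s have appeared, reduced mod 2. Use one state per residue: q0 for 0, …, q1 for 1. Reading `b` moves to the next residue; anything else stays put. q1 is accepting.
        a   b   c  
>  q0   q0  q1  q0 
 * q1   q1  q0  q1 
(> = start, * = accepting)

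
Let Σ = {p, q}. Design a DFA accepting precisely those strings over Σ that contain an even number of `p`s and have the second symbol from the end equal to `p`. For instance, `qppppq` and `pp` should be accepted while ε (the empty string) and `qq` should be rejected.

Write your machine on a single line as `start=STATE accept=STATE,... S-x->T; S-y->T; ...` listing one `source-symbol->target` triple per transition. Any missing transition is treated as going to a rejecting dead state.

Handle the two conditions separately and then intersect. The first has 2 states tracking the count of `p`s modulo 2; the second has 7 states tracking the last 2 symbols read. A product state is a pair (one from each), accepting exactly when both do.
          p    q  
>  S0     S1   S2 
   S1     S3   S4 
   S2     S5   S6 
 * S3     S7   S8 
   S4     S9  S10 
   S5     S3   S4 
   S6     S5   S6 
   S7     S3   S4 
 * S8     S5   S6 
   S9     S7   S8 
   S10    S9  S10 
(> = start, * = accepting)

start=S0; accept=S3,S8; S0-p->S1; S0-q->S2; S1-p->S3; S1-q->S4; S2-p->S5; S2-q->S6; S3-p->S7; S3-q->S8; S4-p->S9; S4-q->S10; S5-p->S3; S5-q->S4; S6-p->S5; S6-q->S6; S7-p->S3; S7-q->S4; S8-p->S5; S8-q->S6; S9-p->S7; S9-q->S8; S10-p->S9; S10-q->S10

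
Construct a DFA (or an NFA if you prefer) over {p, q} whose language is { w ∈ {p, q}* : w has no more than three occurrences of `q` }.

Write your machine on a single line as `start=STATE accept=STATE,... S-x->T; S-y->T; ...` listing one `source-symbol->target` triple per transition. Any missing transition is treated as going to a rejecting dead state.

start=S0; accept=S0,S1,S2,S3; S0-p->S0; S0-q->S1; S1-p->S1; S1-q->S2; S2-p->S2; S2-q->S3; S3-p->S3; S3-q->S4; S4-p->S4; S4-q->S4

Count `q`s, saturating at 4: states S0 through S3 mean 0 through 3 `q`s seen; S4 means more than 3. Each `q` increments (capped at S4); other symbols loop. Accept from {S0, S1, S2, S3}.
        p   q  
>* S0   S0  S1 
 * S1   S1  S2 
 * S2   S2  S3 
 * S3   S3  S4 
   S4   S4  S4 
(> = start, * = accepting)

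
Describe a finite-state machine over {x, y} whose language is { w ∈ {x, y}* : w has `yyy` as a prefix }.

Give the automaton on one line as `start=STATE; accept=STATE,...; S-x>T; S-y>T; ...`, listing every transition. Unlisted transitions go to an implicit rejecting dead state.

start=s0; accept=s3; s0-x>s4; s0-y>s1; s1-x>s4; s1-y>s2; s2-x>s4; s2-y>s3; s3-x>s3; s3-y>s3; s4-x>s4; s4-y>s4

Check the first 3 symbols one by one: s0 through s2 record how many have matched `yyy` so far; any wrong symbol goes to the dead state s4. After all 3 match we enter the accepting sink s3.
A 5-state machine:
        x   y  
>  s0   s4  s1 
   s1   s4  s2 
   s2   s4  s3 
 * s3   s3  s3 
   s4   s4  s4 
(> = start, * = accepting)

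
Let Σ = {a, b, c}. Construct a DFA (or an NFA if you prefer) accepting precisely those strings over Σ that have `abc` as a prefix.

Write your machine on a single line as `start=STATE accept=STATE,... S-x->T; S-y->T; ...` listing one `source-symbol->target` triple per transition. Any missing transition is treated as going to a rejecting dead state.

Walk along `abc` while the input agrees: from q0 take `a` to q1, and so on. Any deviation drops to the rejecting sink q4. Once q3 is reached the prefix is confirmed and every continuation is accepted.
        a   b   c  
>  q0   q1  q4  q4 
   q1   q4  q2  q4 
   q2   q4  q4  q3 
 * q3   q3  q3  q3 
   q4   q4  q4  q4 
(> = start, * = accepting)

start=q0; accept=q3; q0-a->q1; q0-b->q4; q0-c->q4; q1-a->q4; q1-b->q2; q1-c->q4; q2-a->q4; q2-b->q4; q2-c->q3; q3-a->q3; q3-b->q3; q3-c->q3; q4-a->q4; q4-b->q4; q4-c->q4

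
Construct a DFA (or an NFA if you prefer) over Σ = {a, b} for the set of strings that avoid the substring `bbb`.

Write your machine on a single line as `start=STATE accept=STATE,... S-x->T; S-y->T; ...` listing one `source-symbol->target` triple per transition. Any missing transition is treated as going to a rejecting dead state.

start=S0; accept=S0,S1,S2; S0-a->S0; S0-b->S1; S1-a->S0; S1-b->S2; S2-a->S0; S2-b->S3; S3-a->S3; S3-b->S3

This is the complement of 'contains `bbb`'. Use the same substring-matching states — S0 through S3 holding how much of `bbb` has just been matched — but flip the accepting set: everything except the trap S3 accepts.
With 4 states:
        a   b  
>* S0   S0  S1 
 * S1   S0  S2 
 * S2   S0  S3 
   S3   S3  S3 
(> = start, * = accepting)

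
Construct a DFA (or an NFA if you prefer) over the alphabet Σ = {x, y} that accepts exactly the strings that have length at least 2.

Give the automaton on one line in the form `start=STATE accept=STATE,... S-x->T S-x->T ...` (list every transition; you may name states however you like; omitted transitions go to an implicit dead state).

Count input length up to 3: every symbol moves from S0 toward S3, which means 'more than 2' and absorbs. Accept from {S2, S3}.
        x   y  
>  S0   S1  S1 
   S1   S2  S2 
 * S2   S3  S3 
 * S3   S3  S3 
(> = start, * = accepting)

start=S0 accept=S2,S3 S0-x->S1 S0-y->S1 S1-x->S2 S1-y->S2 S2-x->S3 S2-y->S3 S3-x->S3 S3-y->S3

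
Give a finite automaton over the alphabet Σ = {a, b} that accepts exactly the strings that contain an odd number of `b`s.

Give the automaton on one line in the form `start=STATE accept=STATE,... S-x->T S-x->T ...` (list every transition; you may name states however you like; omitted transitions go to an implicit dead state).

start=q0 accept=q1 q0-a->q0 q0-b->q1 q1-a->q1 q1-b->q0

Keep the running count of `b`s modulo 2: each `b` advances along the cycle q0 → q1 → q0 while other symbols loop. Accept at q1.
2 states suffice.
        a   b  
>  q0   q0  q1 
 * q1   q1  q0 
(> = start, * = accepting)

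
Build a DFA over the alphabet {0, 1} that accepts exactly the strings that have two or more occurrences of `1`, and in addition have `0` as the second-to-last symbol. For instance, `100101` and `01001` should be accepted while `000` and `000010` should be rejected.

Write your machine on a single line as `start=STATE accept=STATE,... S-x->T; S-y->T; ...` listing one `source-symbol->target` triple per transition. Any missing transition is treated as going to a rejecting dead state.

start=s0; accept=s4,s6; s0-0->s0; s0-1->s1; s1-0->s2; s1-1->s3; s2-0->s2; s2-1->s4; s3-0->s5; s3-1->s3; s4-0->s5; s4-1->s3; s5-0->s6; s5-1->s4; s6-0->s6; s6-1->s4

Run two small machines in parallel and take their product. The first has 4 states tracking the count of `1`s, saturating at 3; the second has 7 states tracking the last 2 symbols read. A product state is a pair (one from each), accepting exactly when both do. Equivalent product states are then merged.
        0   1  
>  s0   s0  s1 
   s1   s2  s3 
   s2   s2  s4 
   s3   s5  s3 
 * s4   s5  s3 
   s5   s6  s4 
 * s6   s6  s4 
(> = start, * = accepting)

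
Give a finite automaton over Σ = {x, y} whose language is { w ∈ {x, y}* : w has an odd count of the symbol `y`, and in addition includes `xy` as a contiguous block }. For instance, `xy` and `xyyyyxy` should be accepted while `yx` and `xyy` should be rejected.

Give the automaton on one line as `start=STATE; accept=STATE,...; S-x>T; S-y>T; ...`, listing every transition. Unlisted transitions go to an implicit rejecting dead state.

start=S0; accept=S3; S0-x>S1; S0-y>S2; S1-x>S1; S1-y>S3; S2-x>S4; S2-y>S0; S3-x>S3; S3-y>S5; S4-x>S4; S4-y>S5; S5-x>S5; S5-y>S3

Build one automaton per condition and run them in lockstep. The first has 2 states tracking the count of `y`s modulo 2; the second has 3 states tracking whether and how much of `xy` has been seen. A product state is a pair (one from each), accepting exactly when both do.
A 6-state machine:
        x   y  
>  S0   S1  S2 
   S1   S1  S3 
   S2   S4  S0 
 * S3   S3  S5 
   S4   S4  S5 
   S5   S5  S3 
(> = start, * = accepting)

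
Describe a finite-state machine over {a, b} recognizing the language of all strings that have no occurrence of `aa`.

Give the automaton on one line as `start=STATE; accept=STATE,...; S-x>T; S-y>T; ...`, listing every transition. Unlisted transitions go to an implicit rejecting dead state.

This is the complement of 'contains `aa`'. Use the same substring-matching states — S0 through S2 holding how much of `aa` has just been matched — but flip the accepting set: everything except the trap S2 accepts.
A 3-state machine:
        a   b  
>* S0   S1  S0 
 * S1   S2  S0 
   S2   S2  S2 
(> = start, * = accepting)

start=S0; accept=S0,S1; S0-a>S1; S0-b>S0; S1-a>S2; S1-b>S0; S2-a>S2; S2-b>S2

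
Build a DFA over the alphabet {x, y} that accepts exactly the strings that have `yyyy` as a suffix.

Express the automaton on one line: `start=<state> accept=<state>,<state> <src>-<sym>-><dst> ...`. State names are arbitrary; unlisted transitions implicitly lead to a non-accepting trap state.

start=q0 accept=q4 q0-x->q0 q0-y->q1 q1-x->q0 q1-y->q2 q2-x->q0 q2-y->q3 q3-x->q0 q3-y->q4 q4-x->q0 q4-y->q4

Let each state record the length of the longest suffix of the input read so far that is also a prefix of `yyyy`. q1 means the last symbol is `y`; q2 means the last 2 symbols are `yy`; q3 means the last 3 symbols are `yyy`; q4 means the last 4 symbols are `yyyy`. Accept only at q4, where the string currently ends in `yyyy`.
A 5-state machine:
        x   y  
>  q0   q0  q1 
   q1   q0  q2 
   q2   q0  q3 
   q3   q0  q4 
 * q4   q0  q4 
(> = start, * = accepting)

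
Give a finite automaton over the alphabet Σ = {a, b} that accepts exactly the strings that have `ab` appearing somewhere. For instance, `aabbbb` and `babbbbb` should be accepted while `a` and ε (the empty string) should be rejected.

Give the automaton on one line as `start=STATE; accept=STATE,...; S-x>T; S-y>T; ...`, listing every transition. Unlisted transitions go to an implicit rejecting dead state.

start=s0; accept=s2; s0-a>s1; s0-b>s0; s1-a>s1; s1-b>s2; s2-a>s2; s2-b>s2

States s0..s1 record the length of the longest prefix of `ab` that matches the current input suffix. Reaching s2 means `ab` has been seen, and we stay there forever. Accept from s2.
With 3 states:
        a   b  
>  s0   s1  s0 
   s1   s1  s2 
 * s2   s2  s2 
(> = start, * = accepting)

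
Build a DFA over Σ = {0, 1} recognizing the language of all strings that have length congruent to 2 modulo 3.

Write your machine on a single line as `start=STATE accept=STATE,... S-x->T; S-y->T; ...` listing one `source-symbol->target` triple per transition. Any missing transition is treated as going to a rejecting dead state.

start=s0; accept=s2; s0-0->s1; s0-1->s1; s1-0->s2; s1-1->s2; s2-0->s0; s2-1->s0

Only the length mod 3 matters, so use a 3-cycle: from any state, every input symbol moves to the next state, wrapping s2 back to s0. Mark s2 accepting.
A 3-state machine:
        0   1  
>  s0   s1  s1 
   s1   s2  s2 
 * s2   s0  s0 
(> = start, * = accepting)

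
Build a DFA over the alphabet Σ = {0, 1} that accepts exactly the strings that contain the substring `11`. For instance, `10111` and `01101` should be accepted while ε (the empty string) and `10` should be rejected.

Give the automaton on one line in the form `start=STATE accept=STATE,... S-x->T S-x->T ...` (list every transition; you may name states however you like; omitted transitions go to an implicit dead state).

start=A accept=C A-0->A A-1->B B-0->A B-1->C C-0->C C-1->C

States A..B record the length of the longest prefix of `11` that matches the current input suffix. Reaching C means `11` has been seen, and we stay there forever. Accept from C.
A 3-state machine:
       0  1 
>  A   A  B 
   B   A  C 
 * C   C  C 
(> = start, * = accepting)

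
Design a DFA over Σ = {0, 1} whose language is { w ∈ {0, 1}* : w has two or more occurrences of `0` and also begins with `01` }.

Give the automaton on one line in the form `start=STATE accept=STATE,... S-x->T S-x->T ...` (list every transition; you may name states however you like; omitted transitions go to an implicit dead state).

start=q0 accept=q4 q0-0->q1 q0-1->q2 q1-0->q2 q1-1->q3 q2-0->q2 q2-1->q2 q3-0->q4 q3-1->q3 q4-0->q4 q4-1->q4

Build one automaton per condition and run them in lockstep. The first has 4 states tracking the count of `0`s, saturating at 3; the second has 4 states tracking whether the input so far still matches the prefix `01`. A product state is a pair (one from each), accepting exactly when both do. After merging equivalent states the machine shrinks.
5 states suffice.
        0   1  
>  q0   q1  q2 
   q1   q2  q3 
   q2   q2  q2 
   q3   q4  q3 
 * q4   q4  q4 
(> = start, * = accepting)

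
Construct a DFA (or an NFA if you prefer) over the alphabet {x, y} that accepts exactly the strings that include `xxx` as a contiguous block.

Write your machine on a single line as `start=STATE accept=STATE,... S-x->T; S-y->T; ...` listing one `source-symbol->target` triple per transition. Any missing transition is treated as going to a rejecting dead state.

States s0..s2 record the length of the longest prefix of `xxx` that matches the current input suffix. Reaching s3 means `xxx` has been seen, and we stay there forever. Accept from s3.
With 4 states:
        x   y  
>  s0   s1  s0 
   s1   s2  s0 
   s2   s3  s0 
 * s3   s3  s3 
(> = start, * = accepting)

start=s0; accept=s3; s0-x->s1; s0-y->s0; s1-x->s2; s1-y->s0; s2-x->s3; s2-y->s0; s3-x->s3; s3-y->s3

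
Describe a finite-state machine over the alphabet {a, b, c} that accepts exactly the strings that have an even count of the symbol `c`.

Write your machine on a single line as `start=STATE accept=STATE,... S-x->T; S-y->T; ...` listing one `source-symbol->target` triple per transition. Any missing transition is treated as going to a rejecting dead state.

start=S0; accept=S0; S0-a->S0; S0-b->S0; S0-c->S1; S1-a->S1; S1-b->S1; S1-c->S0

Keep the running count of `c`s modulo 2: each `c` advances along the cycle S0 → S1 → S0 while other symbols loop. Accept at S0.
A 2-state machine:
        a   b   c  
>* S0   S0  S0  S1 
   S1   S1  S1  S0 
(> = start, * = accepting)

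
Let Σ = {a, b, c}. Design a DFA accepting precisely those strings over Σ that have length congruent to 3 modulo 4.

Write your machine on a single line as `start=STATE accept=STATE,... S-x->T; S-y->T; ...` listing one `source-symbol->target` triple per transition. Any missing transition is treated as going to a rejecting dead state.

Count input length modulo 4: every symbol advances one step around the cycle s0 → s1 → s2 → s3 → s0. Accept at s3.
With 4 states:
        a   b   c  
>  s0   s1  s1  s1 
   s1   s2  s2  s2 
   s2   s3  s3  s3 
 * s3   s0  s0  s0 
(> = start, * = accepting)

start=s0; accept=s3; s0-a->s1; s0-b->s1; s0-c->s1; s1-a->s2; s1-b->s2; s1-c->s2; s2-a->s3; s2-b->s3; s2-c->s3; s3-a->s0; s3-b->s0; s3-c->s0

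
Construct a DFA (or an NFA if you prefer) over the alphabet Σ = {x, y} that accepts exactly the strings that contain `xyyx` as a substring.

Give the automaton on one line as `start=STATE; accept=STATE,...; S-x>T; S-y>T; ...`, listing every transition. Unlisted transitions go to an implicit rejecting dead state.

start=q0; accept=q4; q0-x>q1; q0-y>q0; q1-x>q1; q1-y>q2; q2-x>q1; q2-y>q3; q3-x>q4; q3-y>q0; q4-x>q4; q4-y>q4

Track how much of `xyyx` has been matched so far: state q0 is no progress, q4 is the absorbing accept state reached once `xyyx` has occurred. Intermediate states record partial matches; on a mismatch, fall back to the longest reusable overlap.
5 states suffice.
        x   y  
>  q0   q1  q0 
   q1   q1  q2 
   q2   q1  q3 
   q3   q4  q0 
 * q4   q4  q4 
(> = start, * = accepting)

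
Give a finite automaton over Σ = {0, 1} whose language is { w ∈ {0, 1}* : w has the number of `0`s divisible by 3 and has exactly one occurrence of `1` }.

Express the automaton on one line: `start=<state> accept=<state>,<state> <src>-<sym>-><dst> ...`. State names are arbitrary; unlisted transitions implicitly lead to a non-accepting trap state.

Build one automaton per condition and run them in lockstep. The first has 3 states tracking the count of `0`s modulo 3; the second has 3 states tracking the count of `1`s, saturating at 2. A product state is a pair (one from each), accepting exactly when both do. Equivalent product states are then merged.
        0   1  
>  s0   s1  s2 
   s1   s3  s4 
 * s2   s4  s5 
   s3   s0  s6 
   s4   s6  s5 
   s5   s5  s5 
   s6   s2  s5 
(> = start, * = accepting)

start=s0 accept=s2 s0-0->s1 s0-1->s2 s1-0->s3 s1-1->s4 s2-0->s4 s2-1->s5 s3-0->s0 s3-1->s6 s4-0->s6 s4-1->s5 s5-0->s5 s5-1->s5 s6-0->s2 s6-1->s5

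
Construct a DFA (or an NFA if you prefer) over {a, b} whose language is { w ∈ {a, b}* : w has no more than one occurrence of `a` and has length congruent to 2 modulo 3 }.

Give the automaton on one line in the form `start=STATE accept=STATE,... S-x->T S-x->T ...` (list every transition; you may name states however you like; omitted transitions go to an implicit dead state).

start=s0 accept=s4,s5 s0-a->s1 s0-b->s2 s1-a->s3 s1-b->s4 s2-a->s4 s2-b->s5 s3-a->s3 s3-b->s3 s4-a->s3 s4-b->s6 s5-a->s6 s5-b->s0 s6-a->s3 s6-b->s1

Run two small machines in parallel and take their product. The first has 3 states tracking the count of `a`s, saturating at 2; the second has 3 states tracking the input length modulo 3. A product state is a pair (one from each), accepting exactly when both do. Minimizing collapses redundant product states.
A 7-state machine:
        a   b  
>  s0   s1  s2 
   s1   s3  s4 
   s2   s4  s5 
   s3   s3  s3 
 * s4   s3  s6 
 * s5   s6  s0 
   s6   s3  s1 
(> = start, * = accepting)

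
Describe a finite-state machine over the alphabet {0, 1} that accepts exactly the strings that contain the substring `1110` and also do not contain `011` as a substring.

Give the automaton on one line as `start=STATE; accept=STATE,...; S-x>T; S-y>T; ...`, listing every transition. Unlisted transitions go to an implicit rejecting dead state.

Build one automaton per condition and run them in lockstep. One (5 states) tracks whether and how much of `1110` has been seen; the other (4 states) tracks partial matches of the forbidden pattern `011`. Each combined state is a pair, one component from each; accept when both components accept. Equivalent product states are then merged.
7 states suffice.
       0  1 
>  A   B  C 
   B   B  B 
   C   B  D 
   D   B  E 
   E   F  E 
 * F   F  G 
 * G   F  B 
(> = start, * = accepting)

start=A; accept=F,G; A-0>B; A-1>C; B-0>B; B-1>B; C-0>B; C-1>D; D-0>B; D-1>E; E-0>F; E-1>E; F-0>F; F-1>G; G-0>F; G-1>B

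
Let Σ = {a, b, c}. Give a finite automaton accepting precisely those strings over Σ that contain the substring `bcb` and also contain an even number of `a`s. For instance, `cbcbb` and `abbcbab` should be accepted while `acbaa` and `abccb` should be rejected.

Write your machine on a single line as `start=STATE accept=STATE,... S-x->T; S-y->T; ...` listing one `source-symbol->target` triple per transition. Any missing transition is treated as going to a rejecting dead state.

start=q0; accept=q6; q0-a->q1; q0-b->q2; q0-c->q0; q1-a->q0; q1-b->q3; q1-c->q1; q2-a->q1; q2-b->q2; q2-c->q4; q3-a->q0; q3-b->q3; q3-c->q5; q4-a->q1; q4-b->q6; q4-c->q0; q5-a->q0; q5-b->q7; q5-c->q1; q6-a->q7; q6-b->q6; q6-c->q6; q7-a->q6; q7-b->q7; q7-c->q7

Run two small machines in parallel and take their product. One (4 states) tracks whether and how much of `bcb` has been seen; the other (2 states) tracks the count of `a`s modulo 2. Each combined state is a pair, one component from each; accept when both components accept.
With 8 states:
        a   b   c  
>  q0   q1  q2  q0 
   q1   q0  q3  q1 
   q2   q1  q2  q4 
   q3   q0  q3  q5 
   q4   q1  q6  q0 
   q5   q0  q7  q1 
 * q6   q7  q6  q6 
   q7   q6  q7  q7 
(> = start, * = accepting)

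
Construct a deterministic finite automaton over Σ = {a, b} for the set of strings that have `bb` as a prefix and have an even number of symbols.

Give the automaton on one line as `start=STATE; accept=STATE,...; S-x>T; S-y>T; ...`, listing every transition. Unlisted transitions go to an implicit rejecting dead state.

start=s0; accept=s3; s0-a>s1; s0-b>s2; s1-a>s1; s1-b>s1; s2-a>s1; s2-b>s3; s3-a>s4; s3-b>s4; s4-a>s3; s4-b>s3

Build one automaton per condition and run them in lockstep. One (4 states) tracks whether the input so far still matches the prefix `bb`; the other (2 states) tracks the input length modulo 2. Each combined state is a pair, one component from each; accept when both components accept. Minimizing collapses redundant product states.
A 5-state machine:
        a   b  
>  s0   s1  s2 
   s1   s1  s1 
   s2   s1  s3 
 * s3   s4  s4 
   s4   s3  s3 
(> = start, * = accepting)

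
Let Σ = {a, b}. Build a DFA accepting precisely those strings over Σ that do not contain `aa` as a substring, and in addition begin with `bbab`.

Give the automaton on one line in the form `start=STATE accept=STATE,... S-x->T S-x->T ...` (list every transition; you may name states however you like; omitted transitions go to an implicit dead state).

start=q0 accept=q5,q6 q0-a->q1 q0-b->q2 q1-a->q1 q1-b->q1 q2-a->q1 q2-b->q3 q3-a->q4 q3-b->q1 q4-a->q1 q4-b->q5 q5-a->q6 q5-b->q5 q6-a->q1 q6-b->q5

Run two small machines in parallel and take their product. One (3 states) tracks partial matches of the forbidden pattern `aa`; the other (6 states) tracks whether the input so far still matches the prefix `bbab`. Each combined state is a pair, one component from each; accept when both components accept. Equivalent product states are then merged.
With 7 states:
        a   b  
>  q0   q1  q2 
   q1   q1  q1 
   q2   q1  q3 
   q3   q4  q1 
   q4   q1  q5 
 * q5   q6  q5 
 * q6   q1  q5 
(> = start, * = accepting)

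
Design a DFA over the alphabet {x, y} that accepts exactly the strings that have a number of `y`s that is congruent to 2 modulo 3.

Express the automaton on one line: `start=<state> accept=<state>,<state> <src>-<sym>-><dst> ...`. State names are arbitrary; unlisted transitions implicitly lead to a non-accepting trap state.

Keep the running count of `y`s modulo 3: each `y` advances along the cycle A → B → C → A while other symbols loop. Accept at C.
       x  y 
>  A   A  B 
   B   B  C 
 * C   C  A 
(> = start, * = accepting)

start=A accept=C A-x->A A-y->B B-x->B B-y->C C-x->C C-y->A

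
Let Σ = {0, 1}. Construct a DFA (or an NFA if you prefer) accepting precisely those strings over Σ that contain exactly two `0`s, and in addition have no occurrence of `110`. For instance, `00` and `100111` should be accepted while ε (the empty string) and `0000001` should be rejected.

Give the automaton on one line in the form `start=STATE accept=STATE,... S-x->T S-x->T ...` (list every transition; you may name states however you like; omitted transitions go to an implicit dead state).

start=q0 accept=q3 q0-0->q1 q0-1->q2 q1-0->q3 q1-1->q4 q2-0->q1 q2-1->q5 q3-0->q5 q3-1->q3 q4-0->q3 q4-1->q5 q5-0->q5 q5-1->q5

Handle the two conditions separately and then intersect. The first has 4 states tracking the count of `0`s, saturating at 3; the second has 4 states tracking partial matches of the forbidden pattern `110`. A product state is a pair (one from each), accepting exactly when both do. After merging equivalent states the machine shrinks.
A 6-state machine:
        0   1  
>  q0   q1  q2 
   q1   q3  q4 
   q2   q1  q5 
 * q3   q5  q3 
   q4   q3  q5 
   q5   q5  q5 
(> = start, * = accepting)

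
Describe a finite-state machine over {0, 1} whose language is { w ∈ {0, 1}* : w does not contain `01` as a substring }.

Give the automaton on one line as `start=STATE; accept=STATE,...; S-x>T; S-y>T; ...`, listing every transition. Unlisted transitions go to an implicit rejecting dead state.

start=q0; accept=q0,q1; q0-0>q1; q0-1>q0; q1-0>q1; q1-1>q2; q2-0>q2; q2-1>q2

Track partial matches of the forbidden pattern `01`. State q2 is a dead state reached once `01` has occurred; every other state accepts. q0 means no part of `01` is currently matched.
A 3-state machine:
        0   1  
>* q0   q1  q0 
 * q1   q1  q2 
   q2   q2  q2 
(> = start, * = accepting)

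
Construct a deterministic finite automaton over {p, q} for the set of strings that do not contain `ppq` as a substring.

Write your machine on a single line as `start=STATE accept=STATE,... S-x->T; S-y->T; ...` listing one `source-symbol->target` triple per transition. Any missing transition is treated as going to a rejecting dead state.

start=A; accept=A,B,C; A-p->B; A-q->A; B-p->C; B-q->A; C-p->C; C-q->D; D-p->D; D-q->D

Track partial matches of the forbidden pattern `ppq`. State D is a dead state reached once `ppq` has occurred; every other state accepts. A means no part of `ppq` is currently matched.
With 4 states:
       p  q 
>* A   B  A 
 * B   C  A 
 * C   C  D 
   D   D  D 
(> = start, * = accepting)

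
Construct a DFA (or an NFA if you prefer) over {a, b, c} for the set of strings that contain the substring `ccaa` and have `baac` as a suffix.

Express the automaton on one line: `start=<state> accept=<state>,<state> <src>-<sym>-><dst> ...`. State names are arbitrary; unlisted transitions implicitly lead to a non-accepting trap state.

Handle the two conditions separately and then intersect. One (5 states) tracks whether and how much of `ccaa` has been seen; the other (5 states) tracks how much of the suffix `baac` has currently been matched. Each combined state is a pair, one component from each; accept when both components accept. After merging equivalent states the machine shrinks.
A 9-state machine:
        a   b   c  
>  s0   s0  s0  s1 
   s1   s0  s0  s2 
   s2   s3  s0  s2 
   s3   s4  s0  s1 
   s4   s4  s5  s4 
   s5   s6  s5  s4 
   s6   s7  s5  s4 
   s7   s4  s5  s8 
 * s8   s4  s5  s4 
(> = start, * = accepting)

start=s0 accept=s8 s0-a->s0 s0-b->s0 s0-c->s1 s1-a->s0 s1-b->s0 s1-c->s2 s2-a->s3 s2-b->s0 s2-c->s2 s3-a->s4 s3-b->s0 s3-c->s1 s4-a->s4 s4-b->s5 s4-c->s4 s5-a->s6 s5-b->s5 s5-c->s4 s6-a->s7 s6-b->s5 s6-c->s4 s7-a->s4 s7-b->s5 s7-c->s8 s8-a->s4 s8-b->s5 s8-c->s4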